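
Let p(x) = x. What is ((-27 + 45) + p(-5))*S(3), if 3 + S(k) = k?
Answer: 0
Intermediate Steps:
S(k) = -3 + k
((-27 + 45) + p(-5))*S(3) = ((-27 + 45) - 5)*(-3 + 3) = (18 - 5)*0 = 13*0 = 0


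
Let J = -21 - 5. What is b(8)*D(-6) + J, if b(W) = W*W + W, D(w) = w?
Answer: -458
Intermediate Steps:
J = -26
b(W) = W + W² (b(W) = W² + W = W + W²)
b(8)*D(-6) + J = (8*(1 + 8))*(-6) - 26 = (8*9)*(-6) - 26 = 72*(-6) - 26 = -432 - 26 = -458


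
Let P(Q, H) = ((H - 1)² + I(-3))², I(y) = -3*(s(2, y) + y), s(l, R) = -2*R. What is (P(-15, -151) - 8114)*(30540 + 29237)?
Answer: 31883312946847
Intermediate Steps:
I(y) = 3*y (I(y) = -3*(-2*y + y) = -(-3)*y = 3*y)
P(Q, H) = (-9 + (-1 + H)²)² (P(Q, H) = ((H - 1)² + 3*(-3))² = ((-1 + H)² - 9)² = (-9 + (-1 + H)²)²)
(P(-15, -151) - 8114)*(30540 + 29237) = ((-9 + (-1 - 151)²)² - 8114)*(30540 + 29237) = ((-9 + (-152)²)² - 8114)*59777 = ((-9 + 23104)² - 8114)*59777 = (23095² - 8114)*59777 = (533379025 - 8114)*59777 = 533370911*59777 = 31883312946847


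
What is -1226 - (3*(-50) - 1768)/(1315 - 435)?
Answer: -538481/440 ≈ -1223.8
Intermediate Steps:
-1226 - (3*(-50) - 1768)/(1315 - 435) = -1226 - (-150 - 1768)/880 = -1226 - (-1918)/880 = -1226 - 1*(-959/440) = -1226 + 959/440 = -538481/440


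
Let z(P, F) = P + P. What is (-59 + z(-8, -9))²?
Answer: 5625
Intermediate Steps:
z(P, F) = 2*P
(-59 + z(-8, -9))² = (-59 + 2*(-8))² = (-59 - 16)² = (-75)² = 5625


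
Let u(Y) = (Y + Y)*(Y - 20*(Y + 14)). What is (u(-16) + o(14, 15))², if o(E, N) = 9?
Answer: 576081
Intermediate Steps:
u(Y) = 2*Y*(-280 - 19*Y) (u(Y) = (2*Y)*(Y - 20*(14 + Y)) = (2*Y)*(Y + (-280 - 20*Y)) = (2*Y)*(-280 - 19*Y) = 2*Y*(-280 - 19*Y))
(u(-16) + o(14, 15))² = (-2*(-16)*(280 + 19*(-16)) + 9)² = (-2*(-16)*(280 - 304) + 9)² = (-2*(-16)*(-24) + 9)² = (-768 + 9)² = (-759)² = 576081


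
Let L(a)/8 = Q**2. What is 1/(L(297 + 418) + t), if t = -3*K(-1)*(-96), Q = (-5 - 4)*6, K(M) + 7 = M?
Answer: 1/21024 ≈ 4.7565e-5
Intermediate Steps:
K(M) = -7 + M
Q = -54 (Q = -9*6 = -54)
L(a) = 23328 (L(a) = 8*(-54)**2 = 8*2916 = 23328)
t = -2304 (t = -3*(-7 - 1)*(-96) = -3*(-8)*(-96) = 24*(-96) = -2304)
1/(L(297 + 418) + t) = 1/(23328 - 2304) = 1/21024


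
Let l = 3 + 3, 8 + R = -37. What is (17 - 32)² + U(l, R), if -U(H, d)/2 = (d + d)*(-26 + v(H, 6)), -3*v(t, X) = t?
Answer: -4815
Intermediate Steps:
R = -45 (R = -8 - 37 = -45)
v(t, X) = -t/3
l = 6
U(H, d) = -4*d*(-26 - H/3) (U(H, d) = -2*(d + d)*(-26 - H/3) = -2*2*d*(-26 - H/3) = -4*d*(-26 - H/3))
(17 - 32)² + U(l, R) = (17 - 32)² + (4/3)*(-45)*(78 + 6) = (-15)² + (4/3)*(-45)*84 = 225 - 5040 = -4815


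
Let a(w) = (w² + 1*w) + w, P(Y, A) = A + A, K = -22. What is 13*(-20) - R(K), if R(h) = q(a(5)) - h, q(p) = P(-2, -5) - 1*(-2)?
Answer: -274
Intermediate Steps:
P(Y, A) = 2*A
a(w) = w² + 2*w (a(w) = (w² + w) + w = (w + w²) + w = w² + 2*w)
q(p) = -8 (q(p) = 2*(-5) - 1*(-2) = -10 + 2 = -8)
R(h) = -8 - h
13*(-20) - R(K) = 13*(-20) - (-8 - 1*(-22)) = -260 - (-8 + 22) = -260 - 1*14 = -260 - 14 = -274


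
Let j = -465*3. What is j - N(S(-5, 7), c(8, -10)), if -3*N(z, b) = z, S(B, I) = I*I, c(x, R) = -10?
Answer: -4136/3 ≈ -1378.7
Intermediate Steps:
S(B, I) = I**2
N(z, b) = -z/3
j = -1395
j - N(S(-5, 7), c(8, -10)) = -1395 - (-1)*7**2/3 = -1395 - (-1)*49/3 = -1395 - 1*(-49/3) = -1395 + 49/3 = -4136/3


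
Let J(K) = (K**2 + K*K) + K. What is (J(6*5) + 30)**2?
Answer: 3459600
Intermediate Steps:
J(K) = K + 2*K**2 (J(K) = (K**2 + K**2) + K = 2*K**2 + K = K + 2*K**2)
(J(6*5) + 30)**2 = ((6*5)*(1 + 2*(6*5)) + 30)**2 = (30*(1 + 2*30) + 30)**2 = (30*(1 + 60) + 30)**2 = (30*61 + 30)**2 = (1830 + 30)**2 = 1860**2 = 3459600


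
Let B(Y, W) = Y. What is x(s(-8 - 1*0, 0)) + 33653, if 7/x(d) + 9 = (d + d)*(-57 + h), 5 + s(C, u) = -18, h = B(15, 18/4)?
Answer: 64714726/1923 ≈ 33653.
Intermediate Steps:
h = 15
s(C, u) = -23 (s(C, u) = -5 - 18 = -23)
x(d) = 7/(-9 - 84*d) (x(d) = 7/(-9 + (d + d)*(-57 + 15)) = 7/(-9 + (2*d)*(-42)) = 7/(-9 - 84*d))
x(s(-8 - 1*0, 0)) + 33653 = -7/(9 + 84*(-23)) + 33653 = -7/(9 - 1932) + 33653 = -7/(-1923) + 33653 = -7*(-1/1923) + 33653 = 7/1923 + 33653 = 64714726/1923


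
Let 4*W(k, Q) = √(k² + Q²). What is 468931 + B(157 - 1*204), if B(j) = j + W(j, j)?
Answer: 468884 + 47*√2/4 ≈ 4.6890e+5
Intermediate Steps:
W(k, Q) = √(Q² + k²)/4 (W(k, Q) = √(k² + Q²)/4 = √(Q² + k²)/4)
B(j) = j + √2*√(j²)/4 (B(j) = j + √(j² + j²)/4 = j + √(2*j²)/4 = j + (√2*√(j²))/4 = j + √2*√(j²)/4)
468931 + B(157 - 1*204) = 468931 + ((157 - 1*204) + √2*√((157 - 1*204)²)/4) = 468931 + ((157 - 204) + √2*√((157 - 204)²)/4) = 468931 + (-47 + √2*√((-47)²)/4) = 468931 + (-47 + √2*√2209/4) = 468931 + (-47 + (¼)*√2*47) = 468931 + (-47 + 47*√2/4) = 468884 + 47*√2/4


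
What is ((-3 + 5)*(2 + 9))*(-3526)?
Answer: -77572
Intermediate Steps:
((-3 + 5)*(2 + 9))*(-3526) = (2*11)*(-3526) = 22*(-3526) = -77572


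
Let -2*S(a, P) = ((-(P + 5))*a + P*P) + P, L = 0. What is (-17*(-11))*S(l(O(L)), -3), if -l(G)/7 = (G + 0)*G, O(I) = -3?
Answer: -12342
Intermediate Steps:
l(G) = -7*G² (l(G) = -7*(G + 0)*G = -7*G*G = -7*G²)
S(a, P) = -P/2 - P²/2 - a*(-5 - P)/2 (S(a, P) = -(((-(P + 5))*a + P*P) + P)/2 = -(((-(5 + P))*a + P²) + P)/2 = -(((-5 - P)*a + P²) + P)/2 = -((a*(-5 - P) + P²) + P)/2 = -((P² + a*(-5 - P)) + P)/2 = -(P + P² + a*(-5 - P))/2 = -P/2 - P²/2 - a*(-5 - P)/2)
(-17*(-11))*S(l(O(L)), -3) = (-17*(-11))*(-½*(-3) - ½*(-3)² + 5*(-7*(-3)²)/2 + (½)*(-3)*(-7*(-3)²)) = 187*(3/2 - ½*9 + 5*(-7*9)/2 + (½)*(-3)*(-7*9)) = 187*(3/2 - 9/2 + (5/2)*(-63) + (½)*(-3)*(-63)) = 187*(3/2 - 9/2 - 315/2 + 189/2) = 187*(-66) = -12342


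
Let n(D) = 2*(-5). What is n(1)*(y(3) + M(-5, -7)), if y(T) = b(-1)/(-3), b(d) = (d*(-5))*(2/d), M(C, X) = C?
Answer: 50/3 ≈ 16.667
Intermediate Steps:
b(d) = -10 (b(d) = (-5*d)*(2/d) = -10)
n(D) = -10
y(T) = 10/3 (y(T) = -10/(-3) = -10*(-1/3) = 10/3)
n(1)*(y(3) + M(-5, -7)) = -10*(10/3 - 5) = -10*(-5/3) = 50/3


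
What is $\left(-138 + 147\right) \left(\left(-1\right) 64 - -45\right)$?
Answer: $-171$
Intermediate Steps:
$\left(-138 + 147\right) \left(\left(-1\right) 64 - -45\right) = 9 \left(-64 + 45\right) = 9 \left(-19\right) = -171$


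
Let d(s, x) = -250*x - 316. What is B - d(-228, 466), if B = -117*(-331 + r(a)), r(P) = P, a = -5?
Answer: 156128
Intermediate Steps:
d(s, x) = -316 - 250*x
B = 39312 (B = -117*(-331 - 5) = -117*(-336) = 39312)
B - d(-228, 466) = 39312 - (-316 - 250*466) = 39312 - (-316 - 116500) = 39312 - 1*(-116816) = 39312 + 116816 = 156128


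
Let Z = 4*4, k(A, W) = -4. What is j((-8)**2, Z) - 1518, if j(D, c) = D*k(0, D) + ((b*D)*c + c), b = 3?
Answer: 1314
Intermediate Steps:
Z = 16
j(D, c) = c - 4*D + 3*D*c (j(D, c) = D*(-4) + ((3*D)*c + c) = -4*D + (3*D*c + c) = -4*D + (c + 3*D*c) = c - 4*D + 3*D*c)
j((-8)**2, Z) - 1518 = (16 - 4*(-8)**2 + 3*(-8)**2*16) - 1518 = (16 - 4*64 + 3*64*16) - 1518 = (16 - 256 + 3072) - 1518 = 2832 - 1518 = 1314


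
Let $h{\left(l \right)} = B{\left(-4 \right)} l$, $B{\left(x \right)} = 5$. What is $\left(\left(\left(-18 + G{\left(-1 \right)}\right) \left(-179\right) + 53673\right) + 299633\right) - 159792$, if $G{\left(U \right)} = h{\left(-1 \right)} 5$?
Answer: $201211$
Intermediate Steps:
$h{\left(l \right)} = 5 l$
$G{\left(U \right)} = -25$ ($G{\left(U \right)} = 5 \left(-1\right) 5 = \left(-5\right) 5 = -25$)
$\left(\left(\left(-18 + G{\left(-1 \right)}\right) \left(-179\right) + 53673\right) + 299633\right) - 159792 = \left(\left(\left(-18 - 25\right) \left(-179\right) + 53673\right) + 299633\right) - 159792 = \left(\left(\left(-43\right) \left(-179\right) + 53673\right) + 299633\right) - 159792 = \left(\left(7697 + 53673\right) + 299633\right) - 159792 = \left(61370 + 299633\right) - 159792 = 361003 - 159792 = 201211$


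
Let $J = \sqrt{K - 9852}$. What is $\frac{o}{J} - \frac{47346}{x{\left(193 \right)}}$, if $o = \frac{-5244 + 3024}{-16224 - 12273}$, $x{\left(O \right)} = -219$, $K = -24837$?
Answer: $\frac{15782}{73} - \frac{740 i \sqrt{34689}}{329510811} \approx 216.19 - 0.00041827 i$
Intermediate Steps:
$J = i \sqrt{34689}$ ($J = \sqrt{-24837 - 9852} = \sqrt{-34689} = i \sqrt{34689} \approx 186.25 i$)
$o = \frac{740}{9499}$ ($o = - \frac{2220}{-28497} = \left(-2220\right) \left(- \frac{1}{28497}\right) = \frac{740}{9499} \approx 0.077903$)
$\frac{o}{J} - \frac{47346}{x{\left(193 \right)}} = \frac{740}{9499 i \sqrt{34689}} - \frac{47346}{-219} = \frac{740 \left(- \frac{i \sqrt{34689}}{34689}\right)}{9499} - - \frac{15782}{73} = - \frac{740 i \sqrt{34689}}{329510811} + \frac{15782}{73} = \frac{15782}{73} - \frac{740 i \sqrt{34689}}{329510811}$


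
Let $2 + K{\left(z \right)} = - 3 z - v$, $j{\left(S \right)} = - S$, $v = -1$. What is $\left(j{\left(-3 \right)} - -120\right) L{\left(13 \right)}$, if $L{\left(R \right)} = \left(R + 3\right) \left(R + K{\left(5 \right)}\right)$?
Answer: $-5904$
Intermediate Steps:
$K{\left(z \right)} = -1 - 3 z$ ($K{\left(z \right)} = -2 - \left(-1 + 3 z\right) = -1 - 3 z$)
$L{\left(R \right)} = \left(-16 + R\right) \left(3 + R\right)$ ($L{\left(R \right)} = \left(R + 3\right) \left(R - 16\right) = \left(3 + R\right) \left(R - 16\right) = \left(3 + R\right) \left(-16 + R\right) = \left(-16 + R\right) \left(3 + R\right)$)
$\left(j{\left(-3 \right)} - -120\right) L{\left(13 \right)} = \left(\left(-1\right) \left(-3\right) - -120\right) \left(-48 + 13^{2} - 169\right) = \left(3 + 120\right) \left(-48 + 169 - 169\right) = 123 \left(-48\right) = -5904$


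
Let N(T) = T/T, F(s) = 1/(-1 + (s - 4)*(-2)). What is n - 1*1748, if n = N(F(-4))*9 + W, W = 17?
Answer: -1722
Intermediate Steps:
F(s) = 1/(7 - 2*s) (F(s) = 1/(-1 + (-4 + s)*(-2)) = 1/(-1 + (8 - 2*s)) = 1/(7 - 2*s))
N(T) = 1
n = 26 (n = 1*9 + 17 = 9 + 17 = 26)
n - 1*1748 = 26 - 1*1748 = 26 - 1748 = -1722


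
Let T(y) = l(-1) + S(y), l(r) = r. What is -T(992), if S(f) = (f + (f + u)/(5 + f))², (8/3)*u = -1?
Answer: -62728316399049/63616576 ≈ -9.8604e+5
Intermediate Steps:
u = -3/8 (u = (3/8)*(-1) = -3/8 ≈ -0.37500)
S(f) = (f + (-3/8 + f)/(5 + f))² (S(f) = (f + (f - 3/8)/(5 + f))² = (f + (-3/8 + f)/(5 + f))²)
T(y) = -1 + (-3 + 8*y² + 48*y)²/(64*(5 + y)²)
-T(992) = -(-1 + (-3 + 8*992² + 48*992)²/(64*(5 + 992)²)) = -(-1 + (1/64)*(-3 + 8*984064 + 47616)²/997²) = -(-1 + (1/64)*(1/994009)*(-3 + 7872512 + 47616)²) = -(-1 + (1/64)*(1/994009)*7920125²) = -(-1 + (1/64)*(1/994009)*62728380015625) = -(-1 + 62728380015625/63616576) = -1*62728316399049/63616576 = -62728316399049/63616576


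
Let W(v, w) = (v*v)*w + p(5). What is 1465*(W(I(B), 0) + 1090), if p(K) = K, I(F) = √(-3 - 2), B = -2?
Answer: 1604175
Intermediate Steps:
I(F) = I*√5 (I(F) = √(-5) = I*√5)
W(v, w) = 5 + w*v² (W(v, w) = (v*v)*w + 5 = v²*w + 5 = w*v² + 5 = 5 + w*v²)
1465*(W(I(B), 0) + 1090) = 1465*((5 + 0*(I*√5)²) + 1090) = 1465*((5 + 0*(-5)) + 1090) = 1465*((5 + 0) + 1090) = 1465*(5 + 1090) = 1465*1095 = 1604175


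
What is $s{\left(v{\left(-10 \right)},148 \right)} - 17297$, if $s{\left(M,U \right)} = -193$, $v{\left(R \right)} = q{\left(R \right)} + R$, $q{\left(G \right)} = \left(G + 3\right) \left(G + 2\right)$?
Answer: $-17490$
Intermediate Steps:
$q{\left(G \right)} = \left(2 + G\right) \left(3 + G\right)$ ($q{\left(G \right)} = \left(3 + G\right) \left(2 + G\right) = \left(2 + G\right) \left(3 + G\right)$)
$v{\left(R \right)} = 6 + R^{2} + 6 R$ ($v{\left(R \right)} = \left(6 + R^{2} + 5 R\right) + R = 6 + R^{2} + 6 R$)
$s{\left(v{\left(-10 \right)},148 \right)} - 17297 = -193 - 17297 = -17490$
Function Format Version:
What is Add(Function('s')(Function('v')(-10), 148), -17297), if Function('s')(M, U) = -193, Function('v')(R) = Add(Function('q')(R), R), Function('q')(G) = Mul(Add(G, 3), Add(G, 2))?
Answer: -17490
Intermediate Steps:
Function('q')(G) = Mul(Add(2, G), Add(3, G)) (Function('q')(G) = Mul(Add(3, G), Add(2, G)) = Mul(Add(2, G), Add(3, G)))
Function('v')(R) = Add(6, Pow(R, 2), Mul(6, R)) (Function('v')(R) = Add(Add(6, Pow(R, 2), Mul(5, R)), R) = Add(6, Pow(R, 2), Mul(6, R)))
Add(Function('s')(Function('v')(-10), 148), -17297) = Add(-193, -17297) = -17490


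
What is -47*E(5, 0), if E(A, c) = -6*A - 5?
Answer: 1645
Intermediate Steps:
E(A, c) = -5 - 6*A
-47*E(5, 0) = -47*(-5 - 6*5) = -47*(-5 - 30) = -47*(-35) = 1645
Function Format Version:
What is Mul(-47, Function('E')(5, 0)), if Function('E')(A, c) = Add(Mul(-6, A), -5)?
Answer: 1645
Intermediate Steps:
Function('E')(A, c) = Add(-5, Mul(-6, A))
Mul(-47, Function('E')(5, 0)) = Mul(-47, Add(-5, Mul(-6, 5))) = Mul(-47, Add(-5, -30)) = Mul(-47, -35) = 1645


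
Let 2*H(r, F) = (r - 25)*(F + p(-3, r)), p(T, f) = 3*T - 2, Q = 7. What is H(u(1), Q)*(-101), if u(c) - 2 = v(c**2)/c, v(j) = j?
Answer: -4444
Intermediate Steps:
u(c) = 2 + c (u(c) = 2 + c**2/c = 2 + c)
p(T, f) = -2 + 3*T
H(r, F) = (-25 + r)*(-11 + F)/2 (H(r, F) = ((r - 25)*(F + (-2 + 3*(-3))))/2 = ((-25 + r)*(F + (-2 - 9)))/2 = ((-25 + r)*(F - 11))/2 = ((-25 + r)*(-11 + F))/2 = (-25 + r)*(-11 + F)/2)
H(u(1), Q)*(-101) = (275/2 - 25/2*7 - 11*(2 + 1)/2 + (1/2)*7*(2 + 1))*(-101) = (275/2 - 175/2 - 11/2*3 + (1/2)*7*3)*(-101) = (275/2 - 175/2 - 33/2 + 21/2)*(-101) = 44*(-101) = -4444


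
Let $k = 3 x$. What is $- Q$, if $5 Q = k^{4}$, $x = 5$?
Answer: $-10125$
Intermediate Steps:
$k = 15$ ($k = 3 \cdot 5 = 15$)
$Q = 10125$ ($Q = \frac{15^{4}}{5} = \frac{1}{5} \cdot 50625 = 10125$)
$- Q = \left(-1\right) 10125 = -10125$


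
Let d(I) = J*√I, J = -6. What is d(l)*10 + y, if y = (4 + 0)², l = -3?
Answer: 16 - 60*I*√3 ≈ 16.0 - 103.92*I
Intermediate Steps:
d(I) = -6*√I
y = 16 (y = 4² = 16)
d(l)*10 + y = -6*I*√3*10 + 16 = -60*I*√3 + 16 = 16 - 60*I*√3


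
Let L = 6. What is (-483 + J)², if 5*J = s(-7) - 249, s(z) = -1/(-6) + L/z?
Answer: 12525414889/44100 ≈ 2.8402e+5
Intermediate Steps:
s(z) = ⅙ + 6/z (s(z) = -1/(-6) + 6/z = -1*(-⅙) + 6/z = ⅙ + 6/z)
J = -10487/210 (J = ((⅙)*(36 - 7)/(-7) - 249)/5 = ((⅙)*(-⅐)*29 - 249)/5 = (-29/42 - 249)/5 = (⅕)*(-10487/42) = -10487/210 ≈ -49.938)
(-483 + J)² = (-483 - 10487/210)² = (-111917/210)² = 12525414889/44100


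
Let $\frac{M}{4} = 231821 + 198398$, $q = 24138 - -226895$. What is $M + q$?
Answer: $1971909$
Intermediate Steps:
$q = 251033$ ($q = 24138 + 226895 = 251033$)
$M = 1720876$ ($M = 4 \left(231821 + 198398\right) = 4 \cdot 430219 = 1720876$)
$M + q = 1720876 + 251033 = 1971909$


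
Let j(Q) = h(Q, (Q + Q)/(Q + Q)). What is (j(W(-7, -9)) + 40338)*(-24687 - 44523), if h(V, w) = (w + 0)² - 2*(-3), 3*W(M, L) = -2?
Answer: -2792277450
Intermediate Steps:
W(M, L) = -⅔ (W(M, L) = (⅓)*(-2) = -⅔)
h(V, w) = 6 + w² (h(V, w) = w² + 6 = 6 + w²)
j(Q) = 7 (j(Q) = 6 + ((Q + Q)/(Q + Q))² = 6 + ((2*Q)/((2*Q)))² = 6 + ((2*Q)*(1/(2*Q)))² = 6 + 1² = 6 + 1 = 7)
(j(W(-7, -9)) + 40338)*(-24687 - 44523) = (7 + 40338)*(-24687 - 44523) = 40345*(-69210) = -2792277450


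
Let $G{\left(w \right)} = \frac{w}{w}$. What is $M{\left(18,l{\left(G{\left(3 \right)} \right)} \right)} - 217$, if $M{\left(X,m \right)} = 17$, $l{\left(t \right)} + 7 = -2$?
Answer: $-200$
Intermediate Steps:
$G{\left(w \right)} = 1$
$l{\left(t \right)} = -9$ ($l{\left(t \right)} = -7 - 2 = -9$)
$M{\left(18,l{\left(G{\left(3 \right)} \right)} \right)} - 217 = 17 - 217 = -200$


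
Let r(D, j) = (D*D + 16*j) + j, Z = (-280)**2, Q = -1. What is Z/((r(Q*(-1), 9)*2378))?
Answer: 2800/13079 ≈ 0.21408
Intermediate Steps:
Z = 78400
r(D, j) = D**2 + 17*j (r(D, j) = (D**2 + 16*j) + j = D**2 + 17*j)
Z/((r(Q*(-1), 9)*2378)) = 78400/((((-1*(-1))**2 + 17*9)*2378)) = 78400/(((1**2 + 153)*2378)) = 78400/(((1 + 153)*2378)) = 78400/((154*2378)) = 78400/366212 = 78400*(1/366212) = 2800/13079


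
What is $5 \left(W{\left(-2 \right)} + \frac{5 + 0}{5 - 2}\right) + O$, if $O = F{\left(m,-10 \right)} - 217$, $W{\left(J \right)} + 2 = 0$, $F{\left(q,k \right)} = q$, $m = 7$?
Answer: $- \frac{635}{3} \approx -211.67$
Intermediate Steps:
$W{\left(J \right)} = -2$ ($W{\left(J \right)} = -2 + 0 = -2$)
$O = -210$ ($O = 7 - 217 = -210$)
$5 \left(W{\left(-2 \right)} + \frac{5 + 0}{5 - 2}\right) + O = 5 \left(-2 + \frac{5 + 0}{5 - 2}\right) - 210 = 5 \left(-2 + \frac{5}{3}\right) - 210 = 5 \left(- \frac{1}{3}\right) - 210 = - \frac{5}{3} - 210 = - \frac{635}{3}$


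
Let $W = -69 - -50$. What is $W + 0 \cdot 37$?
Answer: $-19$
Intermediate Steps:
$W = -19$ ($W = -69 + 50 = -19$)
$W + 0 \cdot 37 = -19 + 0 \cdot 37 = -19 + 0 = -19$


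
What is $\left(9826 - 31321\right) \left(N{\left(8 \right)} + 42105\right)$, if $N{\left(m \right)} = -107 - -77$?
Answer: $-904402125$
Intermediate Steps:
$N{\left(m \right)} = -30$ ($N{\left(m \right)} = -107 + 77 = -30$)
$\left(9826 - 31321\right) \left(N{\left(8 \right)} + 42105\right) = \left(9826 - 31321\right) \left(-30 + 42105\right) = \left(-21495\right) 42075 = -904402125$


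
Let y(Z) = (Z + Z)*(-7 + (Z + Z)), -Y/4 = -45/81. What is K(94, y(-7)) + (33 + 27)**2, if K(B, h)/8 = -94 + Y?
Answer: 25792/9 ≈ 2865.8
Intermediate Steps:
Y = 20/9 (Y = -(-180)/81 = -4*(-5/9) = 20/9 ≈ 2.2222)
y(Z) = 2*Z*(-7 + 2*Z) (y(Z) = (2*Z)*(-7 + 2*Z) = 2*Z*(-7 + 2*Z))
K(B, h) = -6608/9 (K(B, h) = 8*(-94 + 20/9) = 8*(-826/9) = -6608/9)
K(94, y(-7)) + (33 + 27)**2 = -6608/9 + (33 + 27)**2 = -6608/9 + 60**2 = -6608/9 + 3600 = 25792/9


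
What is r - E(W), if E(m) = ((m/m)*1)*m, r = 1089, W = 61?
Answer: 1028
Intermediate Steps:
E(m) = m (E(m) = (1*1)*m = 1*m = m)
r - E(W) = 1089 - 1*61 = 1089 - 61 = 1028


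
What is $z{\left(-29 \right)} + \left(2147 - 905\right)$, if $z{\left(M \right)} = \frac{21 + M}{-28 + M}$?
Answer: $\frac{70802}{57} \approx 1242.1$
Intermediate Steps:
$z{\left(M \right)} = \frac{21 + M}{-28 + M}$
$z{\left(-29 \right)} + \left(2147 - 905\right) = \frac{21 - 29}{-28 - 29} + \left(2147 - 905\right) = \frac{1}{-57} \left(-8\right) + \left(2147 - 905\right) = \left(- \frac{1}{57}\right) \left(-8\right) + 1242 = \frac{8}{57} + 1242 = \frac{70802}{57}$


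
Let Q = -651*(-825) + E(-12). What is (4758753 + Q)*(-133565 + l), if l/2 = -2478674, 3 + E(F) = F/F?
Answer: -26960589429138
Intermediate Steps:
E(F) = -2 (E(F) = -3 + F/F = -3 + 1 = -2)
l = -4957348 (l = 2*(-2478674) = -4957348)
Q = 537073 (Q = -651*(-825) - 2 = 537075 - 2 = 537073)
(4758753 + Q)*(-133565 + l) = (4758753 + 537073)*(-133565 - 4957348) = 5295826*(-5090913) = -26960589429138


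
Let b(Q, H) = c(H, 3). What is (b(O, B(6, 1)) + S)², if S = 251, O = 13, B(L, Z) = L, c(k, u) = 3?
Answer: 64516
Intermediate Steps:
b(Q, H) = 3
(b(O, B(6, 1)) + S)² = (3 + 251)² = 254² = 64516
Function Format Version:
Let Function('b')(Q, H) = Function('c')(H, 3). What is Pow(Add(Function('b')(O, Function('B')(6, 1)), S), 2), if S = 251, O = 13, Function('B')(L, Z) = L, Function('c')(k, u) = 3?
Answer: 64516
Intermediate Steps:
Function('b')(Q, H) = 3
Pow(Add(Function('b')(O, Function('B')(6, 1)), S), 2) = Pow(Add(3, 251), 2) = Pow(254, 2) = 64516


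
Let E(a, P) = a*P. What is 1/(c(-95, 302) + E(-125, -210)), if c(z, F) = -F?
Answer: 1/25948 ≈ 3.8539e-5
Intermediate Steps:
E(a, P) = P*a
1/(c(-95, 302) + E(-125, -210)) = 1/(-1*302 - 210*(-125)) = 1/(-302 + 26250) = 1/25948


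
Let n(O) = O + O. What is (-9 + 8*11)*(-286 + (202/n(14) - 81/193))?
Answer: -59598627/2702 ≈ -22057.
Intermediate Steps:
n(O) = 2*O
(-9 + 8*11)*(-286 + (202/n(14) - 81/193)) = (-9 + 8*11)*(-286 + (202/((2*14)) - 81/193)) = (-9 + 88)*(-286 + (202/28 - 81*1/193)) = 79*(-286 + (202*(1/28) - 81/193)) = 79*(-286 + (101/14 - 81/193)) = 79*(-286 + 18359/2702) = 79*(-754413/2702) = -59598627/2702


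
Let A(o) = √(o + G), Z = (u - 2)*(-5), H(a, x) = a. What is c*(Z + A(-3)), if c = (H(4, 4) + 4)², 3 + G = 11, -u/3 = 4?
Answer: 4480 + 64*√5 ≈ 4623.1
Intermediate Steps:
u = -12 (u = -3*4 = -12)
G = 8 (G = -3 + 11 = 8)
Z = 70 (Z = (-12 - 2)*(-5) = -14*(-5) = 70)
c = 64 (c = (4 + 4)² = 8² = 64)
A(o) = √(8 + o) (A(o) = √(o + 8) = √(8 + o))
c*(Z + A(-3)) = 64*(70 + √(8 - 3)) = 64*(70 + √5) = 4480 + 64*√5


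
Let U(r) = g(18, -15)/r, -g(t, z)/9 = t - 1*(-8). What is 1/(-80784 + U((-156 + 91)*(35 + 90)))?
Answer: -625/50489982 ≈ -1.2379e-5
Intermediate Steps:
g(t, z) = -72 - 9*t (g(t, z) = -9*(t - 1*(-8)) = -9*(t + 8) = -9*(8 + t) = -72 - 9*t)
U(r) = -234/r (U(r) = (-72 - 9*18)/r = (-72 - 162)/r = -234/r)
1/(-80784 + U((-156 + 91)*(35 + 90))) = 1/(-80784 - 234*1/((-156 + 91)*(35 + 90))) = 1/(-80784 - 234/((-65*125))) = 1/(-80784 - 234/(-8125)) = 1/(-80784 - 234*(-1/8125)) = 1/(-80784 + 18/625) = 1/(-50489982/625) = -625/50489982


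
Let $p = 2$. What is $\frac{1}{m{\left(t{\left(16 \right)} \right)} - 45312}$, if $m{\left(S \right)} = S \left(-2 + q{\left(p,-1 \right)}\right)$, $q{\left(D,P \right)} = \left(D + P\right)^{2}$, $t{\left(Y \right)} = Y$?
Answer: $- \frac{1}{45328} \approx -2.2061 \cdot 10^{-5}$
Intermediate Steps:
$m{\left(S \right)} = - S$ ($m{\left(S \right)} = S \left(-2 + \left(2 - 1\right)^{2}\right) = S \left(-2 + 1^{2}\right) = S \left(-2 + 1\right) = S \left(-1\right) = - S$)
$\frac{1}{m{\left(t{\left(16 \right)} \right)} - 45312} = \frac{1}{\left(-1\right) 16 - 45312} = \frac{1}{-16 - 45312} = \frac{1}{-45328} = - \frac{1}{45328}$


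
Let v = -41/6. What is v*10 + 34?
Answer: -103/3 ≈ -34.333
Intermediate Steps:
v = -41/6 (v = -41*⅙ = -41/6 ≈ -6.8333)
v*10 + 34 = -41/6*10 + 34 = -205/3 + 34 = -103/3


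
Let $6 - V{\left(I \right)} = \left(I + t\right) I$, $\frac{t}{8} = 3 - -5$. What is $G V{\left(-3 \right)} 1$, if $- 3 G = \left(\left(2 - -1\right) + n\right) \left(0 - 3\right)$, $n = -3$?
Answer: $0$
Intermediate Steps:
$t = 64$ ($t = 8 \left(3 - -5\right) = 8 \left(3 + 5\right) = 8 \cdot 8 = 64$)
$G = 0$ ($G = - \frac{\left(\left(2 - -1\right) - 3\right) \left(0 - 3\right)}{3} = - \frac{\left(\left(2 + 1\right) - 3\right) \left(-3\right)}{3} = - \frac{\left(3 - 3\right) \left(-3\right)}{3} = - \frac{0 \left(-3\right)}{3} = \left(- \frac{1}{3}\right) 0 = 0$)
$V{\left(I \right)} = 6 - I \left(64 + I\right)$ ($V{\left(I \right)} = 6 - \left(I + 64\right) I = 6 - \left(64 + I\right) I = 6 - I \left(64 + I\right)$)
$G V{\left(-3 \right)} 1 = 0 \left(6 - \left(-3\right)^{2} - -192\right) 1 = 0 \left(6 - 9 + 192\right) 1 = 0 \cdot 189 \cdot 1 = 0 \cdot 1 = 0$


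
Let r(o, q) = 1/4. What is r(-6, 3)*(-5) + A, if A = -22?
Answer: -93/4 ≈ -23.250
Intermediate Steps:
r(o, q) = ¼
r(-6, 3)*(-5) + A = (¼)*(-5) - 22 = -5/4 - 22 = -93/4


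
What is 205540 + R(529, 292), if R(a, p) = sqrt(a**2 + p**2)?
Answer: 205540 + sqrt(365105) ≈ 2.0614e+5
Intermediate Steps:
205540 + R(529, 292) = 205540 + sqrt(529**2 + 292**2) = 205540 + sqrt(279841 + 85264) = 205540 + sqrt(365105)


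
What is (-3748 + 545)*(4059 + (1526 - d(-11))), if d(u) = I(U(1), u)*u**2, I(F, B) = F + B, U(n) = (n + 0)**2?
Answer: -21764385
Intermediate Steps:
U(n) = n**2
I(F, B) = B + F
d(u) = u**2*(1 + u) (d(u) = (u + 1**2)*u**2 = (u + 1)*u**2 = (1 + u)*u**2 = u**2*(1 + u))
(-3748 + 545)*(4059 + (1526 - d(-11))) = (-3748 + 545)*(4059 + (1526 - (-11)**2*(1 - 11))) = -3203*(4059 + (1526 - 121*(-10))) = -3203*(4059 + (1526 - 1*(-1210))) = -3203*(4059 + (1526 + 1210)) = -3203*(4059 + 2736) = -3203*6795 = -21764385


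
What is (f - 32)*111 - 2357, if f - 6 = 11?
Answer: -4022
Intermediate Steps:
f = 17 (f = 6 + 11 = 17)
(f - 32)*111 - 2357 = (17 - 32)*111 - 2357 = -15*111 - 2357 = -1665 - 2357 = -4022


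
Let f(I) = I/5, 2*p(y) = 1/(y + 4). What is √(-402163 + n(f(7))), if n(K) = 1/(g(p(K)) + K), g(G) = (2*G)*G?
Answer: I*√42922605127453/10331 ≈ 634.16*I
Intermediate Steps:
p(y) = 1/(2*(4 + y)) (p(y) = 1/(2*(y + 4)) = 1/(2*(4 + y)))
g(G) = 2*G²
f(I) = I/5 (f(I) = I*(⅕) = I/5)
n(K) = 1/(K + 1/(2*(4 + K)²)) (n(K) = 1/(2*(1/(2*(4 + K)))² + K) = 1/(2*(1/(4*(4 + K)²)) + K) = 1/(1/(2*(4 + K)²) + K) = 1/(K + 1/(2*(4 + K)²)))
√(-402163 + n(f(7))) = √(-402163 + 2*(4 + (⅕)*7)²/(1 + 2*((⅕)*7)*(4 + (⅕)*7)²)) = √(-402163 + 2*(4 + 7/5)²/(1 + 2*(7/5)*(4 + 7/5)²)) = √(-402163 + 2*(27/5)²/(1 + 2*(7/5)*(27/5)²)) = √(-402163 + 2*(729/25)/(1 + 2*(7/5)*(729/25))) = √(-402163 + 2*(729/25)/(1 + 10206/125)) = √(-402163 + 2*(729/25)/(10331/125)) = √(-402163 + 2*(125/10331)*(729/25)) = √(-402163 + 7290/10331) = √(-4154738663/10331) = I*√42922605127453/10331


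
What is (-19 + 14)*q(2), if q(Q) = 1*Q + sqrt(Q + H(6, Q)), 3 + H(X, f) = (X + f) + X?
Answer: -10 - 5*sqrt(13) ≈ -28.028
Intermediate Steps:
H(X, f) = -3 + f + 2*X (H(X, f) = -3 + ((X + f) + X) = -3 + (f + 2*X) = -3 + f + 2*X)
q(Q) = Q + sqrt(9 + 2*Q) (q(Q) = 1*Q + sqrt(Q + (-3 + Q + 2*6)) = Q + sqrt(Q + (-3 + Q + 12)) = Q + sqrt(Q + (9 + Q)) = Q + sqrt(9 + 2*Q))
(-19 + 14)*q(2) = (-19 + 14)*(2 + sqrt(9 + 2*2)) = -5*(2 + sqrt(9 + 4)) = -5*(2 + sqrt(13)) = -10 - 5*sqrt(13)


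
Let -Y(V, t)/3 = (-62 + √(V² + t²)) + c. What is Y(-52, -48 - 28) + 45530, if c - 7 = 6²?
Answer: 45587 - 12*√530 ≈ 45311.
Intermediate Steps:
c = 43 (c = 7 + 6² = 7 + 36 = 43)
Y(V, t) = 57 - 3*√(V² + t²) (Y(V, t) = -3*((-62 + √(V² + t²)) + 43) = -3*(-19 + √(V² + t²)) = 57 - 3*√(V² + t²))
Y(-52, -48 - 28) + 45530 = (57 - 3*√((-52)² + (-48 - 28)²)) + 45530 = (57 - 3*√(2704 + (-76)²)) + 45530 = (57 - 3*√(2704 + 5776)) + 45530 = (57 - 12*√530) + 45530 = 45587 - 12*√530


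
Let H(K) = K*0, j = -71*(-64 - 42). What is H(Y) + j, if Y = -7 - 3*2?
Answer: 7526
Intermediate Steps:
j = 7526 (j = -71*(-106) = 7526)
Y = -13 (Y = -7 - 6 = -13)
H(K) = 0
H(Y) + j = 0 + 7526 = 7526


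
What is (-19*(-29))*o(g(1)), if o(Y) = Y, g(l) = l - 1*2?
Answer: -551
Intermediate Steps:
g(l) = -2 + l (g(l) = l - 2 = -2 + l)
(-19*(-29))*o(g(1)) = (-19*(-29))*(-2 + 1) = 551*(-1) = -551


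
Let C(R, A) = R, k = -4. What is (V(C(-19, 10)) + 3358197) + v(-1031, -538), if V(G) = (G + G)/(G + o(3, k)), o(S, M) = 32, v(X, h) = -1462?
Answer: 43637517/13 ≈ 3.3567e+6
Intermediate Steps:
V(G) = 2*G/(32 + G) (V(G) = (G + G)/(G + 32) = (2*G)/(32 + G) = 2*G/(32 + G))
(V(C(-19, 10)) + 3358197) + v(-1031, -538) = (2*(-19)/(32 - 19) + 3358197) - 1462 = (2*(-19)/13 + 3358197) - 1462 = (2*(-19)*(1/13) + 3358197) - 1462 = (-38/13 + 3358197) - 1462 = 43656523/13 - 1462 = 43637517/13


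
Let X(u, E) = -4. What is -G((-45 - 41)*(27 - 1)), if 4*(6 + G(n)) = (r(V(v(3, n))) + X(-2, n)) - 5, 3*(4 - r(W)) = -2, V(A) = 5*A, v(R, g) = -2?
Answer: 85/12 ≈ 7.0833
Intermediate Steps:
r(W) = 14/3 (r(W) = 4 - 1/3*(-2) = 4 + 2/3 = 14/3)
G(n) = -85/12 (G(n) = -6 + ((14/3 - 4) - 5)/4 = -6 + (2/3 - 5)/4 = -6 + (1/4)*(-13/3) = -6 - 13/12 = -85/12)
-G((-45 - 41)*(27 - 1)) = -1*(-85/12) = 85/12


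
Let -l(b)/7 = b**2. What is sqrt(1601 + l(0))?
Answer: sqrt(1601) ≈ 40.013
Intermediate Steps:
l(b) = -7*b**2
sqrt(1601 + l(0)) = sqrt(1601 - 7*0**2) = sqrt(1601 - 7*0) = sqrt(1601 + 0) = sqrt(1601)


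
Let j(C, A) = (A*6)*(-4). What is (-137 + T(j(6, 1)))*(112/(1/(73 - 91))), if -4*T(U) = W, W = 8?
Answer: 280224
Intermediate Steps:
j(C, A) = -24*A (j(C, A) = (6*A)*(-4) = -24*A)
T(U) = -2 (T(U) = -1/4*8 = -2)
(-137 + T(j(6, 1)))*(112/(1/(73 - 91))) = (-137 - 2)*(112/(1/(73 - 91))) = -15568/(1/(-18)) = -15568/(-1/18) = -15568*(-18) = -139*(-2016) = 280224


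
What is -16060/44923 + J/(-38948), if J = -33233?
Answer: 867421179/1749661004 ≈ 0.49577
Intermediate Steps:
-16060/44923 + J/(-38948) = -16060/44923 - 33233/(-38948) = -16060*1/44923 - 33233*(-1/38948) = -16060/44923 + 33233/38948 = 867421179/1749661004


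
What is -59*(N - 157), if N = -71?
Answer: 13452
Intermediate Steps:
-59*(N - 157) = -59*(-71 - 157) = -59*(-228) = 13452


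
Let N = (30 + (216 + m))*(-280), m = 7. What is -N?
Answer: 70840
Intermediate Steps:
N = -70840 (N = (30 + (216 + 7))*(-280) = (30 + 223)*(-280) = 253*(-280) = -70840)
-N = -1*(-70840) = 70840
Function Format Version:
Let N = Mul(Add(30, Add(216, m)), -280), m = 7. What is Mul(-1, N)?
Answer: 70840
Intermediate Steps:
N = -70840 (N = Mul(Add(30, Add(216, 7)), -280) = Mul(Add(30, 223), -280) = Mul(253, -280) = -70840)
Mul(-1, N) = Mul(-1, -70840) = 70840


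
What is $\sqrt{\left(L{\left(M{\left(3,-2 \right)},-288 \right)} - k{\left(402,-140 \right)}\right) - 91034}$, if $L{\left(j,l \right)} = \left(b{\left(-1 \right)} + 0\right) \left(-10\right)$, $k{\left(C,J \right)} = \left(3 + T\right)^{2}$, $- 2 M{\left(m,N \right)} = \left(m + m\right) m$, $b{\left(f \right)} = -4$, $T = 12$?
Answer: $i \sqrt{91219} \approx 302.02 i$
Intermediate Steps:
$M{\left(m,N \right)} = - m^{2}$ ($M{\left(m,N \right)} = - \frac{\left(m + m\right) m}{2} = - \frac{2 m m}{2} = - \frac{2 m^{2}}{2} = - m^{2}$)
$k{\left(C,J \right)} = 225$ ($k{\left(C,J \right)} = \left(3 + 12\right)^{2} = 15^{2} = 225$)
$L{\left(j,l \right)} = 40$ ($L{\left(j,l \right)} = \left(-4 + 0\right) \left(-10\right) = \left(-4\right) \left(-10\right) = 40$)
$\sqrt{\left(L{\left(M{\left(3,-2 \right)},-288 \right)} - k{\left(402,-140 \right)}\right) - 91034} = \sqrt{\left(40 - 225\right) - 91034} = \sqrt{-185 - 91034} = \sqrt{-91219} = i \sqrt{91219}$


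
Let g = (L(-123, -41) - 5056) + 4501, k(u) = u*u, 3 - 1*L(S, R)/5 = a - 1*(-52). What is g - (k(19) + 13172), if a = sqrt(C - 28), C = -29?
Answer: -14333 - 5*I*sqrt(57) ≈ -14333.0 - 37.749*I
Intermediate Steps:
a = I*sqrt(57) (a = sqrt(-29 - 28) = sqrt(-57) = I*sqrt(57) ≈ 7.5498*I)
L(S, R) = -245 - 5*I*sqrt(57) (L(S, R) = 15 - 5*(I*sqrt(57) - 1*(-52)) = 15 - 5*(I*sqrt(57) + 52) = 15 - 5*(52 + I*sqrt(57)) = 15 + (-260 - 5*I*sqrt(57)) = -245 - 5*I*sqrt(57))
k(u) = u**2
g = -800 - 5*I*sqrt(57) (g = ((-245 - 5*I*sqrt(57)) - 5056) + 4501 = (-5301 - 5*I*sqrt(57)) + 4501 = -800 - 5*I*sqrt(57) ≈ -800.0 - 37.749*I)
g - (k(19) + 13172) = (-800 - 5*I*sqrt(57)) - (19**2 + 13172) = (-800 - 5*I*sqrt(57)) - (361 + 13172) = (-800 - 5*I*sqrt(57)) - 1*13533 = (-800 - 5*I*sqrt(57)) - 13533 = -14333 - 5*I*sqrt(57)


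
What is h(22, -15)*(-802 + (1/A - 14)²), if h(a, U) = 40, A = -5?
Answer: -120072/5 ≈ -24014.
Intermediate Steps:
h(22, -15)*(-802 + (1/A - 14)²) = 40*(-802 + (1/(-5) - 14)²) = 40*(-802 + (-⅕ - 14)²) = 40*(-802 + (-71/5)²) = 40*(-802 + 5041/25) = 40*(-15009/25) = -120072/5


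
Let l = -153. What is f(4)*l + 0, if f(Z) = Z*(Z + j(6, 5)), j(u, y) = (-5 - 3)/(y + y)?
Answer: -9792/5 ≈ -1958.4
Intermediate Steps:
j(u, y) = -4/y (j(u, y) = -8*1/(2*y) = -4/y)
f(Z) = Z*(-⅘ + Z) (f(Z) = Z*(Z - 4/5) = Z*(Z - 4*⅕) = Z*(Z - ⅘) = Z*(-⅘ + Z))
f(4)*l + 0 = ((⅕)*4*(-4 + 5*4))*(-153) + 0 = ((⅕)*4*(-4 + 20))*(-153) + 0 = ((⅕)*4*16)*(-153) + 0 = (64/5)*(-153) + 0 = -9792/5 + 0 = -9792/5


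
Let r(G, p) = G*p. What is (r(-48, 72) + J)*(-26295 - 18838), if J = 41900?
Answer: -1735093052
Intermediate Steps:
(r(-48, 72) + J)*(-26295 - 18838) = (-48*72 + 41900)*(-26295 - 18838) = (-3456 + 41900)*(-45133) = 38444*(-45133) = -1735093052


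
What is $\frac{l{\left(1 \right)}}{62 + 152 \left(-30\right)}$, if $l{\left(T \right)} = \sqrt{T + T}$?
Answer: $- \frac{\sqrt{2}}{4498} \approx -0.00031441$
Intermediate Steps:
$l{\left(T \right)} = \sqrt{2} \sqrt{T}$ ($l{\left(T \right)} = \sqrt{2 T} = \sqrt{2} \sqrt{T}$)
$\frac{l{\left(1 \right)}}{62 + 152 \left(-30\right)} = \frac{\sqrt{2} \sqrt{1}}{62 + 152 \left(-30\right)} = \frac{\sqrt{2} \cdot 1}{62 - 4560} = \frac{\sqrt{2}}{-4498} = \sqrt{2} \left(- \frac{1}{4498}\right) = - \frac{\sqrt{2}}{4498}$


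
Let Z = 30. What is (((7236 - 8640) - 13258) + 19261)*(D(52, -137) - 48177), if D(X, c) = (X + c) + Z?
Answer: -221818968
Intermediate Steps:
D(X, c) = 30 + X + c (D(X, c) = (X + c) + 30 = 30 + X + c)
(((7236 - 8640) - 13258) + 19261)*(D(52, -137) - 48177) = (((7236 - 8640) - 13258) + 19261)*((30 + 52 - 137) - 48177) = ((-1404 - 13258) + 19261)*(-55 - 48177) = (-14662 + 19261)*(-48232) = 4599*(-48232) = -221818968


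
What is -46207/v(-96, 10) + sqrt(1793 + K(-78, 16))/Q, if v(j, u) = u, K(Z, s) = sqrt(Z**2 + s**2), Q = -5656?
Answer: -46207/10 - sqrt(1793 + 2*sqrt(1585))/5656 ≈ -4620.7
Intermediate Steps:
-46207/v(-96, 10) + sqrt(1793 + K(-78, 16))/Q = -46207/10 + sqrt(1793 + sqrt((-78)**2 + 16**2))/(-5656) = -46207*1/10 + sqrt(1793 + sqrt(6084 + 256))*(-1/5656) = -46207/10 + sqrt(1793 + sqrt(6340))*(-1/5656) = -46207/10 + sqrt(1793 + 2*sqrt(1585))*(-1/5656) = -46207/10 - sqrt(1793 + 2*sqrt(1585))/5656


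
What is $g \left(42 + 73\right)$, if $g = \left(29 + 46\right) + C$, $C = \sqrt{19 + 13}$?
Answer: $8625 + 460 \sqrt{2} \approx 9275.5$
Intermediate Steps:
$C = 4 \sqrt{2}$ ($C = \sqrt{32} = 4 \sqrt{2} \approx 5.6569$)
$g = 75 + 4 \sqrt{2}$ ($g = \left(29 + 46\right) + 4 \sqrt{2} = 75 + 4 \sqrt{2} \approx 80.657$)
$g \left(42 + 73\right) = \left(75 + 4 \sqrt{2}\right) \left(42 + 73\right) = \left(75 + 4 \sqrt{2}\right) 115 = 8625 + 460 \sqrt{2}$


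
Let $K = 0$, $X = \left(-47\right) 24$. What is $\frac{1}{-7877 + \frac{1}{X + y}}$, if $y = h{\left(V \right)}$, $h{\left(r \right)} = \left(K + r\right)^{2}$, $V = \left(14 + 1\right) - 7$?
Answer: $- \frac{1064}{8381129} \approx -0.00012695$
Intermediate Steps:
$V = 8$ ($V = 15 - 7 = 8$)
$X = -1128$
$h{\left(r \right)} = r^{2}$ ($h{\left(r \right)} = \left(0 + r\right)^{2} = r^{2}$)
$y = 64$ ($y = 8^{2} = 64$)
$\frac{1}{-7877 + \frac{1}{X + y}} = \frac{1}{-7877 + \frac{1}{-1128 + 64}} = \frac{1}{-7877 + \frac{1}{-1064}} = \frac{1}{-7877 - \frac{1}{1064}} = \frac{1}{- \frac{8381129}{1064}} = - \frac{1064}{8381129}$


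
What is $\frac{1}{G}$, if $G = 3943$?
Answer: $\frac{1}{3943} \approx 0.00025361$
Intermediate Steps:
$\frac{1}{G} = \frac{1}{3943}$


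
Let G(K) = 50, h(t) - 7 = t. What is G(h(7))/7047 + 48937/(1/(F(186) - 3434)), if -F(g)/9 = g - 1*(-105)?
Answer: -2087431763017/7047 ≈ -2.9622e+8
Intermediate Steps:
h(t) = 7 + t
F(g) = -945 - 9*g (F(g) = -9*(g - 1*(-105)) = -9*(g + 105) = -9*(105 + g) = -945 - 9*g)
G(h(7))/7047 + 48937/(1/(F(186) - 3434)) = 50/7047 + 48937/(1/((-945 - 9*186) - 3434)) = 50*(1/7047) + 48937/(1/((-945 - 1674) - 3434)) = 50/7047 + 48937/(1/(-2619 - 3434)) = 50/7047 + 48937/(1/(-6053)) = 50/7047 + 48937/(-1/6053) = 50/7047 + 48937*(-6053) = 50/7047 - 296215661 = -2087431763017/7047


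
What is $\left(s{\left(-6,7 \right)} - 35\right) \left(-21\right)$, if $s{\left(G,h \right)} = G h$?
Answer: $1617$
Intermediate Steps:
$\left(s{\left(-6,7 \right)} - 35\right) \left(-21\right) = \left(\left(-6\right) 7 - 35\right) \left(-21\right) = \left(-42 - 35\right) \left(-21\right) = \left(-77\right) \left(-21\right) = 1617$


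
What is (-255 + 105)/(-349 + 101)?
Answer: 75/124 ≈ 0.60484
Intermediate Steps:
(-255 + 105)/(-349 + 101) = -150/(-248) = -150*(-1/248) = 75/124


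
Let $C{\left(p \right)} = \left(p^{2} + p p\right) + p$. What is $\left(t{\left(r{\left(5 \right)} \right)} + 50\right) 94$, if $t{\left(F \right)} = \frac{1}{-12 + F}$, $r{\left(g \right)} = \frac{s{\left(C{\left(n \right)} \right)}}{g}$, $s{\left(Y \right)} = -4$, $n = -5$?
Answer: $\frac{150165}{32} \approx 4692.7$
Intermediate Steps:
$C{\left(p \right)} = p + 2 p^{2}$ ($C{\left(p \right)} = \left(p^{2} + p^{2}\right) + p = 2 p^{2} + p = p + 2 p^{2}$)
$r{\left(g \right)} = - \frac{4}{g}$
$\left(t{\left(r{\left(5 \right)} \right)} + 50\right) 94 = \left(\frac{1}{-12 - \frac{4}{5}} + 50\right) 94 = \left(\frac{1}{- \frac{64}{5}} + 50\right) 94 = \left(- \frac{5}{64} + 50\right) 94 = \frac{3195}{64} \cdot 94 = \frac{150165}{32}$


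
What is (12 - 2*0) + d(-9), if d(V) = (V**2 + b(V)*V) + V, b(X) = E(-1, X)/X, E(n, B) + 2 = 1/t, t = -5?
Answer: 409/5 ≈ 81.800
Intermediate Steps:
E(n, B) = -11/5 (E(n, B) = -2 + 1/(-5) = -2 - 1/5 = -11/5)
b(X) = -11/(5*X)
d(V) = -11/5 + V + V**2 (d(V) = (V**2 + (-11/(5*V))*V) + V = (V**2 - 11/5) + V = (-11/5 + V**2) + V = -11/5 + V + V**2)
(12 - 2*0) + d(-9) = (12 - 2*0) + (-11/5 - 9 + (-9)**2) = (12 + 0) + (-11/5 - 9 + 81) = 12 + 349/5 = 409/5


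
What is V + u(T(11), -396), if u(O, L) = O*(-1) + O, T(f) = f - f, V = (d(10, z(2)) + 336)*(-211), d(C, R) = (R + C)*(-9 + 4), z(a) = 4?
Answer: -56126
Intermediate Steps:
d(C, R) = -5*C - 5*R (d(C, R) = (C + R)*(-5) = -5*C - 5*R)
V = -56126 (V = ((-5*10 - 5*4) + 336)*(-211) = ((-50 - 20) + 336)*(-211) = (-70 + 336)*(-211) = 266*(-211) = -56126)
T(f) = 0
u(O, L) = 0 (u(O, L) = -O + O = 0)
V + u(T(11), -396) = -56126 + 0 = -56126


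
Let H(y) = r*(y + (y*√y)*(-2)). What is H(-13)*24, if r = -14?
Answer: 4368 - 8736*I*√13 ≈ 4368.0 - 31498.0*I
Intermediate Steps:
H(y) = -14*y + 28*y^(3/2) (H(y) = -14*(y + (y*√y)*(-2)) = -14*(y + y^(3/2)*(-2)) = -14*(y - 2*y^(3/2)) = -14*y + 28*y^(3/2))
H(-13)*24 = (-14*(-13) + 28*(-13)^(3/2))*24 = (182 + 28*(-13*I*√13))*24 = (182 - 364*I*√13)*24 = 4368 - 8736*I*√13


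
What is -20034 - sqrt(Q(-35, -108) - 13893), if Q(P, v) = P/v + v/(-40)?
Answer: -20034 - I*sqrt(112508805)/90 ≈ -20034.0 - 117.86*I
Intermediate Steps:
Q(P, v) = -v/40 + P/v (Q(P, v) = P/v + v*(-1/40) = P/v - v/40 = -v/40 + P/v)
-20034 - sqrt(Q(-35, -108) - 13893) = -20034 - sqrt((-1/40*(-108) - 35/(-108)) - 13893) = -20034 - sqrt((27/10 - 35*(-1/108)) - 13893) = -20034 - sqrt((27/10 + 35/108) - 13893) = -20034 - sqrt(1633/540 - 13893) = -20034 - sqrt(-7500587/540) = -20034 - I*sqrt(112508805)/90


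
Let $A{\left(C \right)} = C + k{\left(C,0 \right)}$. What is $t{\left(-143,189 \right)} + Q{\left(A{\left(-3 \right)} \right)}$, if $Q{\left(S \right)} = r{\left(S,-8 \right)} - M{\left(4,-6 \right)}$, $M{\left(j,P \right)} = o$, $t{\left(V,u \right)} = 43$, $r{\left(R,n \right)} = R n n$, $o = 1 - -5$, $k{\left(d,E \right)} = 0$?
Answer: $-155$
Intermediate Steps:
$o = 6$ ($o = 1 + 5 = 6$)
$A{\left(C \right)} = C$ ($A{\left(C \right)} = C + 0 = C$)
$r{\left(R,n \right)} = R n^{2}$
$M{\left(j,P \right)} = 6$
$Q{\left(S \right)} = -6 + 64 S$ ($Q{\left(S \right)} = S \left(-8\right)^{2} - 6 = S 64 - 6 = 64 S - 6 = -6 + 64 S$)
$t{\left(-143,189 \right)} + Q{\left(A{\left(-3 \right)} \right)} = 43 + \left(-6 + 64 \left(-3\right)\right) = 43 - 198 = -155$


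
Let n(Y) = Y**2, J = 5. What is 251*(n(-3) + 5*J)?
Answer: 8534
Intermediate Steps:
251*(n(-3) + 5*J) = 251*((-3)**2 + 5*5) = 251*(9 + 25) = 251*34 = 8534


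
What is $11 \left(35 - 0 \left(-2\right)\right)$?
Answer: $385$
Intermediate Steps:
$11 \left(35 - 0 \left(-2\right)\right) = 11 \left(35 - 0\right) = 11 \left(35 + 0\right) = 11 \cdot 35 = 385$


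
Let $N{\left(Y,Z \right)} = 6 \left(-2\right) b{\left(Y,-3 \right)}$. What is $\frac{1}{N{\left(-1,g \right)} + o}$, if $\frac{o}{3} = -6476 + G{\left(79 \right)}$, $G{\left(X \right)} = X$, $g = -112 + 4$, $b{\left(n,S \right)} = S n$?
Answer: $- \frac{1}{19227} \approx -5.201 \cdot 10^{-5}$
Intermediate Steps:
$g = -108$
$N{\left(Y,Z \right)} = 36 Y$ ($N{\left(Y,Z \right)} = 6 \left(-2\right) \left(- 3 Y\right) = - 12 \left(- 3 Y\right) = 36 Y$)
$o = -19191$ ($o = 3 \left(-6476 + 79\right) = 3 \left(-6397\right) = -19191$)
$\frac{1}{N{\left(-1,g \right)} + o} = \frac{1}{36 \left(-1\right) - 19191} = \frac{1}{-36 - 19191} = \frac{1}{-19227} = - \frac{1}{19227}$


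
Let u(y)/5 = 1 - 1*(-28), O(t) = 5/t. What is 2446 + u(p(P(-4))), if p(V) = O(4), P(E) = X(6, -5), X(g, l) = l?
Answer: 2591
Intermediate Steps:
P(E) = -5
p(V) = 5/4
u(y) = 145 (u(y) = 5*(1 - 1*(-28)) = 5*(1 + 28) = 5*29 = 145)
2446 + u(p(P(-4))) = 2446 + 145 = 2591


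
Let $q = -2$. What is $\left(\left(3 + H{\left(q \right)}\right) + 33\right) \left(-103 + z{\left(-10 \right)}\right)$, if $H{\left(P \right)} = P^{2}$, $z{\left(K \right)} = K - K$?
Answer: $-4120$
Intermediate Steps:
$z{\left(K \right)} = 0$
$\left(\left(3 + H{\left(q \right)}\right) + 33\right) \left(-103 + z{\left(-10 \right)}\right) = \left(\left(3 + \left(-2\right)^{2}\right) + 33\right) \left(-103 + 0\right) = \left(\left(3 + 4\right) + 33\right) \left(-103\right) = \left(7 + 33\right) \left(-103\right) = 40 \left(-103\right) = -4120$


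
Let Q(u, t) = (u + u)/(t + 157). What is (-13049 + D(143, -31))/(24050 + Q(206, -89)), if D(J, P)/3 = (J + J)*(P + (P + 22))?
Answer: -805273/408953 ≈ -1.9691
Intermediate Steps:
Q(u, t) = 2*u/(157 + t) (Q(u, t) = (2*u)/(157 + t) = 2*u/(157 + t))
D(J, P) = 6*J*(22 + 2*P) (D(J, P) = 3*((J + J)*(P + (P + 22))) = 3*((2*J)*(P + (22 + P))) = 3*((2*J)*(22 + 2*P)) = 3*(2*J*(22 + 2*P)) = 6*J*(22 + 2*P))
(-13049 + D(143, -31))/(24050 + Q(206, -89)) = (-13049 + 12*143*(11 - 31))/(24050 + 2*206/(157 - 89)) = (-13049 + 12*143*(-20))/(24050 + 2*206/68) = (-13049 - 34320)/(24050 + 2*206*(1/68)) = -47369/(24050 + 103/17) = -47369/408953/17 = -47369*17/408953 = -805273/408953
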